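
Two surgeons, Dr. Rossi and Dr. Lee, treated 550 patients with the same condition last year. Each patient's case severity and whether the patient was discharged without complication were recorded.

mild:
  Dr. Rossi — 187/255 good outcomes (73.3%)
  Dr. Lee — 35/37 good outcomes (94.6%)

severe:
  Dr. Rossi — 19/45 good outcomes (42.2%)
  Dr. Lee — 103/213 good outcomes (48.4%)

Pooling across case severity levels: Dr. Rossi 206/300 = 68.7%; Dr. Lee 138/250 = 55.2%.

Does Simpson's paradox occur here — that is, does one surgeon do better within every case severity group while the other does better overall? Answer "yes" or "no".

Within each case severity level (mild 73.3% vs 94.6%; severe 42.2% vs 48.4%), Dr. Lee has the higher rate every time. Pooled: 68.7% vs 55.2% — Dr. Rossi has the higher rate overall. The two comparisons disagree.

yes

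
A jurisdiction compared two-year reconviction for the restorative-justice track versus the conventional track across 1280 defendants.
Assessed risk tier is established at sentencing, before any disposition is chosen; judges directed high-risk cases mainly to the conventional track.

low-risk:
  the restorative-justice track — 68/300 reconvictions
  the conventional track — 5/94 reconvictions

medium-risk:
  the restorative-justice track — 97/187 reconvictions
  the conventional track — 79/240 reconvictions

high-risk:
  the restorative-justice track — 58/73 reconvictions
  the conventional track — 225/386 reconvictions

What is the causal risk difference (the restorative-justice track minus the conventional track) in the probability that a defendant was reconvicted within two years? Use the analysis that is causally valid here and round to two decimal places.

+0.19

the conventional track is lower inside every assessed risk tier stratum but the restorative-justice track is lower in aggregate. Whether to stratify depends on how assessed risk tier relates to the disposition.
Here assessed risk tier is a common cause — it drives both which disposition a case falls under and the outcome. The crude comparison mixes populations; the stratum-specific rates are the causally relevant ones.
Adjusting over the population distribution of assessed risk tier: 0.308·(0.227−0.053) + 0.334·(0.519−0.329) + 0.359·(0.795−0.583) = +0.193.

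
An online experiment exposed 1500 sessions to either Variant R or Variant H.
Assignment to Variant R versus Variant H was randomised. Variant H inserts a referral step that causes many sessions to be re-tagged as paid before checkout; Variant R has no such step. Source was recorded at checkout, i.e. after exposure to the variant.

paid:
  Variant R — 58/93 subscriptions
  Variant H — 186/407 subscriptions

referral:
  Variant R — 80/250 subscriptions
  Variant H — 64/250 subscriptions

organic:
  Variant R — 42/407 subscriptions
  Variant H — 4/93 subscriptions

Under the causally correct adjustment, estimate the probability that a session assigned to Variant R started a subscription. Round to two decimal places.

The stratified and pooled comparisons disagree (Variant R wins within each traffic source; Variant H wins overall), so the answer turns on the causal role of traffic source.
Because the variant influences traffic source, traffic source is a post-treatment mediator, not a confounder. Stratifying on it would bias the estimate; the causal effect is the crude pooled difference.
So P(outcome | do(Variant R)) is just the pooled rate for Variant R: 180/750 = 0.240.

0.24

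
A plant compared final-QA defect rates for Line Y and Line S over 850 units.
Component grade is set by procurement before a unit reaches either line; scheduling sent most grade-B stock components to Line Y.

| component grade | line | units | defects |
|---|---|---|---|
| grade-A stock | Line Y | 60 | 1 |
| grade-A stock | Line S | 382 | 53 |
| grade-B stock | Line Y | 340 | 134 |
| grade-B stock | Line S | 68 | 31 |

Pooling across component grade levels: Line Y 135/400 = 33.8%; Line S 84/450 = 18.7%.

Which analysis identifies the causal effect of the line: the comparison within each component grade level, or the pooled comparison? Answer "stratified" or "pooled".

stratified

Since component grade is a pre-existing factor (not a product of the line) and it affects the outcome on its own, it is a confounder. The stratified rates, not the pooled rate, identify the causal effect.
Within each level — grade-A stock: 1.7% vs 13.9%; grade-B stock: 39.4% vs 45.6% — Line Y is lower every time.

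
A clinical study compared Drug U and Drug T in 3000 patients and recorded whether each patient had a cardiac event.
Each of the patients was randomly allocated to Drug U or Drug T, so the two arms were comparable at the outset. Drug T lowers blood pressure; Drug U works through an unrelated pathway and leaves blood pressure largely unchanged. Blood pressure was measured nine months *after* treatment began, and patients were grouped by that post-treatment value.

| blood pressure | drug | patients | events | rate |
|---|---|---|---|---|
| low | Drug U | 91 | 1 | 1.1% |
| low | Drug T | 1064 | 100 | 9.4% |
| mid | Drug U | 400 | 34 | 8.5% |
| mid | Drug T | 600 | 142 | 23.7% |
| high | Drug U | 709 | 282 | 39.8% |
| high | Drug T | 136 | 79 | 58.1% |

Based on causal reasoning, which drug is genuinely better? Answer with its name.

Within every blood pressure level Drug U has the lower rate, yet pooled Drug T does — Simpson's reversal.
Stratifying would compare drugs among patients the drugs themselves sorted into blood pressure groups — a form of selection on an intermediate. The unconditioned pooled rates give the total causal effect.
Pooled: Drug U 26.4% vs Drug T 17.8%; Drug T is lower overall.

Drug T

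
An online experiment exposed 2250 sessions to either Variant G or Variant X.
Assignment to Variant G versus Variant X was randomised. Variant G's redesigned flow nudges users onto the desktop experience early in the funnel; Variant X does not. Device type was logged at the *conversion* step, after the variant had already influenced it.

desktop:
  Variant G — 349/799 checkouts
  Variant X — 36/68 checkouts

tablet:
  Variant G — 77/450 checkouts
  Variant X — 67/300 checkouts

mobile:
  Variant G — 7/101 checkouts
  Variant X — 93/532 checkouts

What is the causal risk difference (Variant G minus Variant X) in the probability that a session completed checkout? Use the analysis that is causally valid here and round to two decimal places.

The distribution of device type is itself part of what the variant does — it is an intermediate outcome. Holding it fixed would remove that part of the effect; the total effect is the pooled difference.
The causal difference is the pooled difference: 0.321 − 0.218 = +0.103.

+0.10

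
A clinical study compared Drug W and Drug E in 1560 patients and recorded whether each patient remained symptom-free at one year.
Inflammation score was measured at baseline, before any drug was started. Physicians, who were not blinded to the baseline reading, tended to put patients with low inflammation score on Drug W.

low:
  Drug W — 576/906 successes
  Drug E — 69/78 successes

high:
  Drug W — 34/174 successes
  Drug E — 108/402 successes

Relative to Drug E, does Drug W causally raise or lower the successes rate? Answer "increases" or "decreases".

The stratified and pooled comparisons disagree (Drug E wins within each inflammation score; Drug W wins overall), so the answer turns on the causal role of inflammation score.
Since inflammation score is a pre-existing factor (not a product of the drug) and it affects the outcome on its own, it is a confounder. The stratified rates, not the pooled rate, identify the causal effect.
Within each level — low: 63.6% vs 88.5%; high: 19.5% vs 26.9% — Drug E is higher every time.

decreases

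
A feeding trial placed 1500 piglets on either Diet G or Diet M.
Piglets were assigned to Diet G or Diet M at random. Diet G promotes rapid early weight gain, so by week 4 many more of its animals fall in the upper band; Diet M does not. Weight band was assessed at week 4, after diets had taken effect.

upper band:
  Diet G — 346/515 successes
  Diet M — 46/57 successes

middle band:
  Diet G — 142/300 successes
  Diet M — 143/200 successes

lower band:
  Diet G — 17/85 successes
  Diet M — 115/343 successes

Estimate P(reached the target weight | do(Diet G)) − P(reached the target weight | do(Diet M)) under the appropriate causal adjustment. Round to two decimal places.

+0.05

Week-4 weight band is downstream of the diet. One should not condition on a consequence of treatment, so the overall rates are the right comparison.
The causal difference is the pooled difference: 0.561 − 0.507 = +0.054.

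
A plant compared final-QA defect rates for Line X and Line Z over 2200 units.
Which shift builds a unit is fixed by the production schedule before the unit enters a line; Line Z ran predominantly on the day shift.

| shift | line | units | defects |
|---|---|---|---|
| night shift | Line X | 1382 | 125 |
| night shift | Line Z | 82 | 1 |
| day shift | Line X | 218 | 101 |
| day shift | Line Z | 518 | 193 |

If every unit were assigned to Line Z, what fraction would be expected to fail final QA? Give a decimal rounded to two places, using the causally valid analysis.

0.13

The shift-specific comparison favours Line Z throughout, but the pooled figures favour Line X. The question is whether to condition on shift.
Shift satisfies the back-door criterion: it is not a descendant of the line, and it blocks the spurious path from line to outcome. Adjusting for it (i.e., using the within-shift rates) gives the causal effect.
Standardising Line Z to the population shift mix: 0.665·1/82 + 0.335·193/518 = 0.133.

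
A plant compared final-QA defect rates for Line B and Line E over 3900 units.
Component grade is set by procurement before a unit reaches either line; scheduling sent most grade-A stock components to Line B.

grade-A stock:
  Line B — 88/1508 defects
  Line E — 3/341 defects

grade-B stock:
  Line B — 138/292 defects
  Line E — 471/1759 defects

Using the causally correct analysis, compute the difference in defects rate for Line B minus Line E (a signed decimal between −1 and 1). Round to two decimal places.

+0.13

Line E is lower inside every component grade stratum but Line B is lower in aggregate. Whether to stratify depends on how component grade relates to the line.
Nothing the line does changes component grade; the imbalance is an allocation artefact. With component grade also predicting the outcome, the pooled figure is confounded, and the within-stratum comparison is the causal one.
Adjusting over the population distribution of component grade: 0.474·(0.058−0.009) + 0.526·(0.473−0.268) = +0.131.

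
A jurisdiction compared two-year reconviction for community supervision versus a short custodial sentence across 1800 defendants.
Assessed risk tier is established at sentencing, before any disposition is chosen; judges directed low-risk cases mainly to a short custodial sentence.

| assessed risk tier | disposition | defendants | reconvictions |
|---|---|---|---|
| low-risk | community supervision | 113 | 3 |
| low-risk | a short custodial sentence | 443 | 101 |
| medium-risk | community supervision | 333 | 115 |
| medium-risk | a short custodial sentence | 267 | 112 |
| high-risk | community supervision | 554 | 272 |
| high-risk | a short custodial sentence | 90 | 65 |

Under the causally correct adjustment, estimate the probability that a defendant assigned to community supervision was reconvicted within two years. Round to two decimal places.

0.30

community supervision is lower inside every assessed risk tier stratum but a short custodial sentence is lower in aggregate. Whether to stratify depends on how assessed risk tier relates to the disposition.
Assessed risk tier differs across dispositions for reasons unrelated to any effect of the disposition itself, and it separately predicts the outcome — a classic confounder. We must compare within assessed risk tier levels.
Standardising community supervision to the population assessed risk tier mix: 0.309·3/113 + 0.333·115/333 + 0.358·272/554 = 0.299.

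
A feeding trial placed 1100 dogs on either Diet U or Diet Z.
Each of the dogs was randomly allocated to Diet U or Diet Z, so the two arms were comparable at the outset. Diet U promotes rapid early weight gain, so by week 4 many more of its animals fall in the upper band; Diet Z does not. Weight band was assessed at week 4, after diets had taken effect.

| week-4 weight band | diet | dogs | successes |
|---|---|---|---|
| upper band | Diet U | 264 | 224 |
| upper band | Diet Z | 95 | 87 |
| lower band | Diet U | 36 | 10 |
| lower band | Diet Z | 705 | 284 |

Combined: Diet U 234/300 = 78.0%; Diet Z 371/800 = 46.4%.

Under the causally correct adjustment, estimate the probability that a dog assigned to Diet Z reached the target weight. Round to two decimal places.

Week-4 weight band is recorded after the diet and is itself shifted by it — it sits on the causal path from diet to outcome. Conditioning on a mediator would strip out part of the effect we want; the pooled comparison gives the total causal effect.
So P(outcome | do(Diet Z)) is just the pooled rate for Diet Z: 371/800 = 0.464.

0.46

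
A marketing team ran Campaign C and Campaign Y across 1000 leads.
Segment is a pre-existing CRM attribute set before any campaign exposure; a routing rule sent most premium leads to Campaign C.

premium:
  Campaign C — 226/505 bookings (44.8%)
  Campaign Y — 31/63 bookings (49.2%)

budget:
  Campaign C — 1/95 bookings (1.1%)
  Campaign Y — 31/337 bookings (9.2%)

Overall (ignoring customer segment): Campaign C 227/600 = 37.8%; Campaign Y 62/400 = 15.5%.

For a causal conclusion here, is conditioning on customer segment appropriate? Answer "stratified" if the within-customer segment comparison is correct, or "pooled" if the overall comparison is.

stratified

The stratified and pooled comparisons disagree (Campaign Y wins within each customer segment; Campaign C wins overall), so the answer turns on the causal role of customer segment.
Here customer segment is a common cause — it drives both which campaign a case falls under and the outcome. The crude comparison mixes populations; the stratum-specific rates are the causally relevant ones.
Within each level — premium: 44.8% vs 49.2%; budget: 1.1% vs 9.2% — Campaign Y is higher every time.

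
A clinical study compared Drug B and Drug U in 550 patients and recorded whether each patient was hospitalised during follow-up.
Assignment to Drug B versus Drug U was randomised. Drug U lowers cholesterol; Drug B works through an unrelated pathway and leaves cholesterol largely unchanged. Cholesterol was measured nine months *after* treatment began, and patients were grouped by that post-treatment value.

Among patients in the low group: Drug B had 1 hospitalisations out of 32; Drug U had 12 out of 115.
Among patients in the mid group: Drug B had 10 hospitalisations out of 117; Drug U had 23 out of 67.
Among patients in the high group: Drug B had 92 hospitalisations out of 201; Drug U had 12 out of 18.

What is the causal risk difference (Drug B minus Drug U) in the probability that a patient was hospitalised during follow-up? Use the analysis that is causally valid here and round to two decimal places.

Drug B is lower inside every cholesterol stratum but Drug U is lower in aggregate. Whether to stratify depends on how cholesterol relates to the drug.
Cholesterol is downstream of the drug. One should not condition on a consequence of treatment, so the overall rates are the right comparison.
The causal difference is the pooled difference: 0.294 − 0.235 = +0.059.

+0.06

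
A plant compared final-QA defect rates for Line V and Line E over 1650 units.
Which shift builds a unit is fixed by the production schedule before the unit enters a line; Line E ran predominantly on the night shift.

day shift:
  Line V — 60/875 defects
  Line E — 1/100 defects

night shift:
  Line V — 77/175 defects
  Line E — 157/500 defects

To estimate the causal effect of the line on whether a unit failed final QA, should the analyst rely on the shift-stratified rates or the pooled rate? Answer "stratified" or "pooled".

The stratified and pooled comparisons disagree (Line E wins within each shift; Line V wins overall), so the answer turns on the causal role of shift.
Shift satisfies the back-door criterion: it is not a descendant of the line, and it blocks the spurious path from line to outcome. Adjusting for it (i.e., using the within-shift rates) gives the causal effect.
Within each level — day shift: 6.9% vs 1.0%; night shift: 44.0% vs 31.4% — Line E is lower every time.

stratified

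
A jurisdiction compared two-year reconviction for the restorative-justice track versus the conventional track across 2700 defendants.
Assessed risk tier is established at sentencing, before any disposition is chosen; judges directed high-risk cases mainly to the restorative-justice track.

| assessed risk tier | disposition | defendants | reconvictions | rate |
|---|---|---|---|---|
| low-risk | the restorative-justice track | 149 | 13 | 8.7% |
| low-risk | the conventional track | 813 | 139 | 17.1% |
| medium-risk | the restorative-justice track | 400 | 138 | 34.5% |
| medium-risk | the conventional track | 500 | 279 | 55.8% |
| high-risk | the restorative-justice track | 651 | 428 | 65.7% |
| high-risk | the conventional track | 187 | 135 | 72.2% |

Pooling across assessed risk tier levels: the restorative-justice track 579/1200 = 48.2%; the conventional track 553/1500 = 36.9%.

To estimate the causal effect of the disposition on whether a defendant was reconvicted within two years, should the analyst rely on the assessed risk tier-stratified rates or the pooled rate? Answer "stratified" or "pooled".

Assessed risk tier is set before the disposition has any effect — it is not caused by the disposition — and it independently drives the outcome. That makes it a confounder, so the causal comparison is within assessed risk tier levels.
Within each level — low-risk: 8.7% vs 17.1%; medium-risk: 34.5% vs 55.8%; high-risk: 65.7% vs 72.2% — the restorative-justice track is lower every time.

stratified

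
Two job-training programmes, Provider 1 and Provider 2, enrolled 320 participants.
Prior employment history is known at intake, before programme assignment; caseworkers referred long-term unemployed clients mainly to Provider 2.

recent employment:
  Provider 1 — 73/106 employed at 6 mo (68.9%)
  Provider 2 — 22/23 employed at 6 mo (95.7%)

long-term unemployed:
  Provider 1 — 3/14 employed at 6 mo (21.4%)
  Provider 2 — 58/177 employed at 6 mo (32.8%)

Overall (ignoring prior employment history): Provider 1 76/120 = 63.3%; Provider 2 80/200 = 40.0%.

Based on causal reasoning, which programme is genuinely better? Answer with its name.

Provider 2

Prior employment history satisfies the back-door criterion: it is not a descendant of the programme, and it blocks the spurious path from programme to outcome. Adjusting for it (i.e., using the within-prior employment history rates) gives the causal effect.
Within each level — recent employment: 68.9% vs 95.7%; long-term unemployed: 21.4% vs 32.8% — Provider 2 is higher every time.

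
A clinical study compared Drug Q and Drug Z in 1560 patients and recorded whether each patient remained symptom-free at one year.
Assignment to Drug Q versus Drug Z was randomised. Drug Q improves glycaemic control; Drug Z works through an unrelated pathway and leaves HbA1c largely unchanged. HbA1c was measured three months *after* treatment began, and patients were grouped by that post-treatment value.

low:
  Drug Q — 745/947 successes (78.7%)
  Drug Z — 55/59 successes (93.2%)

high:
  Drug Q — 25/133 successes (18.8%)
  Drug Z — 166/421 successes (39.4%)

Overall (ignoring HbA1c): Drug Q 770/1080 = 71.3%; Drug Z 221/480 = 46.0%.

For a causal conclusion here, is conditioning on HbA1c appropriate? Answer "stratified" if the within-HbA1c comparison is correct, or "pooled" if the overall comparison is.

The stratified and pooled comparisons disagree (Drug Z wins within each HbA1c; Drug Q wins overall), so the answer turns on the causal role of HbA1c.
HbA1c is recorded after the drug and is itself shifted by it — it sits on the causal path from drug to outcome. Conditioning on a mediator would strip out part of the effect we want; the pooled comparison gives the total causal effect.
Pooled: Drug Q 71.3% vs Drug Z 46.0%; Drug Q is higher overall.

pooled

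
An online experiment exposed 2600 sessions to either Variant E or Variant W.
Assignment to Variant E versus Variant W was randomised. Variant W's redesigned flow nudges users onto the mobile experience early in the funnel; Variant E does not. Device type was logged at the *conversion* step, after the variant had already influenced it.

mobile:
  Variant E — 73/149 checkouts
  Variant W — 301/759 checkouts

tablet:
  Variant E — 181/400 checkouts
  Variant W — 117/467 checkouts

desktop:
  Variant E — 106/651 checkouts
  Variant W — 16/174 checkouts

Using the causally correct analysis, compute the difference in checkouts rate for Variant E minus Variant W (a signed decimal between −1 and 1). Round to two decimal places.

-0.01

Within every device type level Variant E has the higher rate, yet pooled Variant W does — Simpson's reversal.
Device type lies on the pathway variant → device type → outcome, so adjusting for it blocks the indirect effect. For the total causal effect of variant, use the unadjusted pooled rates.
The causal difference is the pooled difference: 0.300 − 0.310 = -0.010.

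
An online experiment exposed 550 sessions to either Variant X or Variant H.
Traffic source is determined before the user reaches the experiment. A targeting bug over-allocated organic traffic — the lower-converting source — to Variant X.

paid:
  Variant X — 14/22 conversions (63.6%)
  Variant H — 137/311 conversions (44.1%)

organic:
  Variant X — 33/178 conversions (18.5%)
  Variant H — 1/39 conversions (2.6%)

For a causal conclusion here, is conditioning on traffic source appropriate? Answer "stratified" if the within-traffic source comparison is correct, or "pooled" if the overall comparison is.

stratified

Variant X is higher inside every traffic source stratum but Variant H is higher in aggregate. Whether to stratify depends on how traffic source relates to the variant.
Traffic source differs across variants for reasons unrelated to any effect of the variant itself, and it separately predicts the outcome — a classic confounder. We must compare within traffic source levels.
Within each level — paid: 63.6% vs 44.1%; organic: 18.5% vs 2.6% — Variant X is higher every time.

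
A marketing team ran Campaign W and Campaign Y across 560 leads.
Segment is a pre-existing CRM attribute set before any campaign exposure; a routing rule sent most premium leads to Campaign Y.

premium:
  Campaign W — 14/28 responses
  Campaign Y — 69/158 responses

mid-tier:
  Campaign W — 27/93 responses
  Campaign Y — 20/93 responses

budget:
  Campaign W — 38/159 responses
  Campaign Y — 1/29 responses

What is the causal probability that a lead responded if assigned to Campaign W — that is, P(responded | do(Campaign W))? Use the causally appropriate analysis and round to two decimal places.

Within every customer segment level Campaign W has the higher rate, yet pooled Campaign Y does — Simpson's reversal.
Customer segment satisfies the back-door criterion: it is not a descendant of the campaign, and it blocks the spurious path from campaign to outcome. Adjusting for it (i.e., using the within-customer segment rates) gives the causal effect.
Standardising Campaign W to the population customer segment mix: 0.332·14/28 + 0.332·27/93 + 0.336·38/159 = 0.343.

0.34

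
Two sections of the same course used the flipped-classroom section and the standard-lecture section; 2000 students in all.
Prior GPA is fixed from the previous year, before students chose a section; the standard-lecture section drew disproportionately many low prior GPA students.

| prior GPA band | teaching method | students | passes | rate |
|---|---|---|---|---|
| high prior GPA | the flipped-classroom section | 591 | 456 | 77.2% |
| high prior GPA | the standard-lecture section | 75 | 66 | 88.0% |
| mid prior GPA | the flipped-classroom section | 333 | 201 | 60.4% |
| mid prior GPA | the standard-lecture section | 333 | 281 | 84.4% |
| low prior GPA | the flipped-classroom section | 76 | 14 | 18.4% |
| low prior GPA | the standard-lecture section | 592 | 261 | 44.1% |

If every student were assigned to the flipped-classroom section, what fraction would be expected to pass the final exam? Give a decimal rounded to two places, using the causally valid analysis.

The prior GPA band-specific comparison favours the standard-lecture section throughout, but the pooled figures favour the flipped-classroom section. The question is whether to condition on prior GPA band.
Here prior GPA band is a common cause — it drives both which teaching method a case falls under and the outcome. The crude comparison mixes populations; the stratum-specific rates are the causally relevant ones.
Standardising the flipped-classroom section to the population prior GPA band mix: 0.333·456/591 + 0.333·201/333 + 0.334·14/76 = 0.519.

0.52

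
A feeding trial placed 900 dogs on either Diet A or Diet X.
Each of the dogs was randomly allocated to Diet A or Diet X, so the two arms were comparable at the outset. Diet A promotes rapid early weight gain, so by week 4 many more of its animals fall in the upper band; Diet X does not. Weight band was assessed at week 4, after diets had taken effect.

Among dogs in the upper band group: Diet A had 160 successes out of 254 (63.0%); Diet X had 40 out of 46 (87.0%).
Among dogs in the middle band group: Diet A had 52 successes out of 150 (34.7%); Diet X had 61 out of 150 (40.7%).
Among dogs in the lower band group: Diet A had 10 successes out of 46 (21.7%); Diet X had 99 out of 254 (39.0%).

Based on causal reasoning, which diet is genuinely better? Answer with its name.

Diet A

Stratifying would compare diets among dogs the diets themselves sorted into week-4 weight band groups — a form of selection on an intermediate. The unconditioned pooled rates give the total causal effect.
Pooled: Diet A 49.3% vs Diet X 44.4%; Diet A is higher overall.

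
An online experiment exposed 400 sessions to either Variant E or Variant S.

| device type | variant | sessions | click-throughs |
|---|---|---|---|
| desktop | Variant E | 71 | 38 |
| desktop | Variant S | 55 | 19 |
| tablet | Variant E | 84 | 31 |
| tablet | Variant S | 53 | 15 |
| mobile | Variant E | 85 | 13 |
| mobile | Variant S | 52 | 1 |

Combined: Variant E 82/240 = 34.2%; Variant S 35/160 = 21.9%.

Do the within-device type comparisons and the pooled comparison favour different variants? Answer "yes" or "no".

no

Within each device type level (desktop 53.5% vs 34.5%; tablet 36.9% vs 28.3%; mobile 15.3% vs 1.9%), Variant E has the higher rate every time. Pooled: 34.2% vs 21.9% — Variant E has the higher rate overall. They agree.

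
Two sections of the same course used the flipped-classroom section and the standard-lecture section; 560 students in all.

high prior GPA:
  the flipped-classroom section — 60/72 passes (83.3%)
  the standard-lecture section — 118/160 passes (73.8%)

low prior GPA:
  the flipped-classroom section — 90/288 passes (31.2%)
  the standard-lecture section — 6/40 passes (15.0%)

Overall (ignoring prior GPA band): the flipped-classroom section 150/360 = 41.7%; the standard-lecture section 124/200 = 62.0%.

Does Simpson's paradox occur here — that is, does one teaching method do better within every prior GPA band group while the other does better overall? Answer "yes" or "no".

Within each prior GPA band level (high prior GPA 83.3% vs 73.8%; low prior GPA 31.2% vs 15.0%), the flipped-classroom section has the higher rate every time. Pooled: 41.7% vs 62.0% — the standard-lecture section has the higher rate overall. The two comparisons disagree.

yes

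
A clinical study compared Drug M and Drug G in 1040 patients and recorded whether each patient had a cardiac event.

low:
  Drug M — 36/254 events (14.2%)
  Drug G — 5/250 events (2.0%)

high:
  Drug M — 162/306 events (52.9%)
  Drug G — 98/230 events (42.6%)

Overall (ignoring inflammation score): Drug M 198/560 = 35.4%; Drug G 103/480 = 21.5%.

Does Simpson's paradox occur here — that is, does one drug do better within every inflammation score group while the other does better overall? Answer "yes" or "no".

no

Within each inflammation score level (low 14.2% vs 2.0%; high 52.9% vs 42.6%), Drug G has the lower rate every time. Pooled: 35.4% vs 21.5% — Drug G has the lower rate overall. They agree.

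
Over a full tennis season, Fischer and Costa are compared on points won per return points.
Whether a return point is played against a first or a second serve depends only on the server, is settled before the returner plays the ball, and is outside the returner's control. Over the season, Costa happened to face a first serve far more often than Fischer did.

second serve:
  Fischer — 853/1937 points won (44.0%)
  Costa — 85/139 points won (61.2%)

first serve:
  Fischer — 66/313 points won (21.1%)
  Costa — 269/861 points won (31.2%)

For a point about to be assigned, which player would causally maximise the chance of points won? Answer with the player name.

Costa

Since serve type is a pre-existing factor (not a product of the player) and it affects the outcome on its own, it is a confounder. The stratified rates, not the pooled rate, identify the causal effect.
Within each level — second serve: 44.0% vs 61.2%; first serve: 21.1% vs 31.2% — Costa is higher every time.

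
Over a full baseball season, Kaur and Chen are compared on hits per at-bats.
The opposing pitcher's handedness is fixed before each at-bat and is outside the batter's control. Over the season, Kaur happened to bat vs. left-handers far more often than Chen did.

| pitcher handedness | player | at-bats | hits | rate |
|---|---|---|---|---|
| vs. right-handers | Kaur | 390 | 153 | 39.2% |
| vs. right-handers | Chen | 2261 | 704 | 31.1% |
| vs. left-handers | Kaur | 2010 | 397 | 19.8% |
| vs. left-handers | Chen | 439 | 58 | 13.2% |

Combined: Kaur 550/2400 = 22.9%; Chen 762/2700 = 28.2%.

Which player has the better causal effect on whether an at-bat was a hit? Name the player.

Within every pitcher handedness level Kaur has the higher rate, yet pooled Chen does — Simpson's reversal.
Pitcher handedness is set before the player has any effect — it is not caused by the player — and it independently drives the outcome. That makes it a confounder, so the causal comparison is within pitcher handedness levels.
Within each level — vs. right-handers: 39.2% vs 31.1%; vs. left-handers: 19.8% vs 13.2% — Kaur is higher every time.

Kaur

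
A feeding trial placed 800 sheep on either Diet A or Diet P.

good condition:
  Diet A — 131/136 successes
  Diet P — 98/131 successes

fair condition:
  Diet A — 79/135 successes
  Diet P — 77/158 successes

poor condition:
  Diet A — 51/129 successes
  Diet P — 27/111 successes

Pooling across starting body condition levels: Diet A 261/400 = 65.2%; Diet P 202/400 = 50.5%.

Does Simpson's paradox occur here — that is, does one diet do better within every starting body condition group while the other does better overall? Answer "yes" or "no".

no

Within each starting body condition level (good condition 96.3% vs 74.8%; fair condition 58.5% vs 48.7%; poor condition 39.5% vs 24.3%), Diet A has the higher rate every time. Pooled: 65.2% vs 50.5% — Diet A has the higher rate overall. They agree.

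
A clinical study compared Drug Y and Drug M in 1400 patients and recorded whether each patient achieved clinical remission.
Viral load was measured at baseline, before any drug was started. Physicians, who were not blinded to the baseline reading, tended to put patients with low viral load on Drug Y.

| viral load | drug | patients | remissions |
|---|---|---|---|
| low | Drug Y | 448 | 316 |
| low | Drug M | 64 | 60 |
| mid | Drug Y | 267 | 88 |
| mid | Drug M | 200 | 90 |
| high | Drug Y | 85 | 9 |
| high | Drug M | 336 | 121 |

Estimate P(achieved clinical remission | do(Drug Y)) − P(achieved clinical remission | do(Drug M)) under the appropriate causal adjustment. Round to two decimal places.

-0.20

Viral load is set before the drug has any effect — it is not caused by the drug — and it independently drives the outcome. That makes it a confounder, so the causal comparison is within viral load levels.
Adjusting over the population distribution of viral load: 0.366·(0.705−0.938) + 0.334·(0.330−0.450) + 0.301·(0.106−0.360) = -0.202.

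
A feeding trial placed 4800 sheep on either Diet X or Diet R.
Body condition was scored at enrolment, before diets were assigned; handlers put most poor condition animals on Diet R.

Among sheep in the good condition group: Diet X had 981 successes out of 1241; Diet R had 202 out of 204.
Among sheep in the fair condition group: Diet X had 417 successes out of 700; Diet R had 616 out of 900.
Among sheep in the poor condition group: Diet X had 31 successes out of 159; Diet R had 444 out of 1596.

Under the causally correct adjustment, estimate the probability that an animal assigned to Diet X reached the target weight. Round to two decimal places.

The stratified and pooled comparisons disagree (Diet R wins within each starting body condition; Diet X wins overall), so the answer turns on the causal role of starting body condition.
Starting body condition differs across diets for reasons unrelated to any effect of the diet itself, and it separately predicts the outcome — a classic confounder. We must compare within starting body condition levels.
Standardising Diet X to the population starting body condition mix: 0.301·981/1241 + 0.333·417/700 + 0.366·31/159 = 0.508.

0.51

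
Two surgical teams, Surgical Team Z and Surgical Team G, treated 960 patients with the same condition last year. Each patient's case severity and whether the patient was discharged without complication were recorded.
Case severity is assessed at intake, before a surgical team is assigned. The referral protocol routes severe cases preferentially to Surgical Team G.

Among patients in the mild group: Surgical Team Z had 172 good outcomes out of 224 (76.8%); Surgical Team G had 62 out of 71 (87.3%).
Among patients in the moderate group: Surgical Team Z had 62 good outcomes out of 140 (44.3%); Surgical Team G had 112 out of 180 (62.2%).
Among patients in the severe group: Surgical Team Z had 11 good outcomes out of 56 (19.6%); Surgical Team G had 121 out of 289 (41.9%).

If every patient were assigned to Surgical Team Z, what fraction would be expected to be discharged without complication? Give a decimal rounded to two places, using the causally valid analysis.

0.45

Within every case severity level Surgical Team G has the higher rate, yet pooled Surgical Team Z does — Simpson's reversal.
Here case severity is a common cause — it drives both which surgical team a case falls under and the outcome. The crude comparison mixes populations; the stratum-specific rates are the causally relevant ones.
Standardising Surgical Team Z to the population case severity mix: 0.307·172/224 + 0.333·62/140 + 0.359·11/56 = 0.454.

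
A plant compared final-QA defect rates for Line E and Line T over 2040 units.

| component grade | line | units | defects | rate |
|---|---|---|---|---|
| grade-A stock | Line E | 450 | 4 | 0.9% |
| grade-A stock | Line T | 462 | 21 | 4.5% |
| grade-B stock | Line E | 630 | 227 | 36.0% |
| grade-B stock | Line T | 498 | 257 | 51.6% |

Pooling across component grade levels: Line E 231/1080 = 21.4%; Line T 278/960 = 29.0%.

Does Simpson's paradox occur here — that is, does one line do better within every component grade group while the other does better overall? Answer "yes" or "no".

no

Within each component grade level (grade-A stock 0.9% vs 4.5%; grade-B stock 36.0% vs 51.6%), Line E has the lower rate every time. Pooled: 21.4% vs 29.0% — Line E has the lower rate overall. They agree.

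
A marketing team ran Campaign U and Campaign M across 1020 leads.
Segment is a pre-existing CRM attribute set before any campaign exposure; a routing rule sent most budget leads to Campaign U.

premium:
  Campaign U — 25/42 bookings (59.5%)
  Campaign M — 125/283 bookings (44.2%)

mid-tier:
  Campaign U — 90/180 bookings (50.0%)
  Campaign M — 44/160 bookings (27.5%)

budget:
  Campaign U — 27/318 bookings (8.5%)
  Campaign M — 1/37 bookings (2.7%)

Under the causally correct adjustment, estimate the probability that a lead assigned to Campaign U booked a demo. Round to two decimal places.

0.39

Customer segment is set before the campaign has any effect — it is not caused by the campaign — and it independently drives the outcome. That makes it a confounder, so the causal comparison is within customer segment levels.
Standardising Campaign U to the population customer segment mix: 0.319·25/42 + 0.333·90/180 + 0.348·27/318 = 0.386.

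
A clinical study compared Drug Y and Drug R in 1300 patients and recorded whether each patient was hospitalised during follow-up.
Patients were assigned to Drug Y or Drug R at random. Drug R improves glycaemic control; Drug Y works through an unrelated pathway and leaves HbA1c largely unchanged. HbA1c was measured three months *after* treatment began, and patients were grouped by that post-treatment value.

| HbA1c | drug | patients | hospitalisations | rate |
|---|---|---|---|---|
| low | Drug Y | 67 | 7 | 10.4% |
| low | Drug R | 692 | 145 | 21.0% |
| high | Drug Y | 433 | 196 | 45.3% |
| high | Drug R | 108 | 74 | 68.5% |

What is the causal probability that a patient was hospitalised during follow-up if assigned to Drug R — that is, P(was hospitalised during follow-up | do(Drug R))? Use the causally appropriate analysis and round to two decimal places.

HbA1c here is a post-treatment variable shaped by the drug; conditioning on it would introduce bias rather than remove it. The overall comparison is the causal one.
So P(outcome | do(Drug R)) is just the pooled rate for Drug R: 219/800 = 0.274.

0.27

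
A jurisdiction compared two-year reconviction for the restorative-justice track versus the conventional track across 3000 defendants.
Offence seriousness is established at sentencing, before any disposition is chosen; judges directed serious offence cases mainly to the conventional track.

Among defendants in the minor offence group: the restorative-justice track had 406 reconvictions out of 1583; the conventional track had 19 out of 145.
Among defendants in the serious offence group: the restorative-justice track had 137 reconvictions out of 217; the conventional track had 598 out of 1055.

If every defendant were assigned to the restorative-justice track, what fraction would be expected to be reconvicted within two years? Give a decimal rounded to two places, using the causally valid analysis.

0.42

The offence seriousness-specific comparison favours the conventional track throughout, but the pooled figures favour the restorative-justice track. The question is whether to condition on offence seriousness.
Since offence seriousness is a pre-existing factor (not a product of the disposition) and it affects the outcome on its own, it is a confounder. The stratified rates, not the pooled rate, identify the causal effect.
Standardising the restorative-justice track to the population offence seriousness mix: 0.576·406/1583 + 0.424·137/217 = 0.415.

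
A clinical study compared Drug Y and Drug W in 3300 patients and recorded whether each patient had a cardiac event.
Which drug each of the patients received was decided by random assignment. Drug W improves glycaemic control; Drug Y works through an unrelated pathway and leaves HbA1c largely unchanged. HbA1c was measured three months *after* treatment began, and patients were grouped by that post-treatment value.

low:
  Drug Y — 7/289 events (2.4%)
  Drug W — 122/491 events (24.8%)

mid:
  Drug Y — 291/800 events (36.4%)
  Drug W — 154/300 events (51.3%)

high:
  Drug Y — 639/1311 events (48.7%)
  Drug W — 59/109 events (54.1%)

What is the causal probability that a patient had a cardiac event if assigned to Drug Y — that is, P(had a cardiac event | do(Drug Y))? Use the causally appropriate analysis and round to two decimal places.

Within every HbA1c level Drug Y has the lower rate, yet pooled Drug W does — Simpson's reversal.
HbA1c is downstream of the drug. One should not condition on a consequence of treatment, so the overall rates are the right comparison.
So P(outcome | do(Drug Y)) is just the pooled rate for Drug Y: 937/2400 = 0.390.

0.39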